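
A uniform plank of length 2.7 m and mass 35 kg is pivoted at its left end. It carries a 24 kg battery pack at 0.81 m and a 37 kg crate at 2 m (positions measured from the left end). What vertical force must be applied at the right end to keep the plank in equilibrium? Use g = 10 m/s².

Taking torques about the left end:
Beam weight: 35 × 10 = 350 N down at 1.35 m → arm 1.35 m, τ = 350 × 1.35 = 472.5 N·m clockwise.
Battery pack: 24 × 10 = 240 N down at 0.81 m → arm 0.81 m, τ = 240 × 0.81 = 194.4 N·m clockwise.
Crate: 37 × 10 = 370 N down at 2 m → arm 2 m, τ = 370 × 2 = 740 N·m clockwise.
Net moment of the loads = 1407 N·m clockwise.
The upward force F acts at the right end, arm 2.7 m, giving F × 2.7 counterclockwise.
For rotational equilibrium, F × 2.7 = 1407, so F = 1407 / 2.7 = 521 N.

F ≈ 521 N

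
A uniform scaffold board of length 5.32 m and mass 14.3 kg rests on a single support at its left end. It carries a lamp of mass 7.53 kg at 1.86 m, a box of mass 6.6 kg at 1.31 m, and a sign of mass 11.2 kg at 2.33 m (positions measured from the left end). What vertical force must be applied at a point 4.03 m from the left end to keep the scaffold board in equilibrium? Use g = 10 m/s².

Taking torques about the left end:
Beam weight: 14.3 × 10 = 143 N down at 2.66 m → arm 2.66 m, τ = 143 × 2.66 = 380.4 N·m clockwise.
Lamp: 7.53 × 10 = 75.3 N down at 1.86 m → arm 1.86 m, τ = 75.3 × 1.86 = 140.1 N·m clockwise.
Box: 6.6 × 10 = 66 N down at 1.31 m → arm 1.31 m, τ = 66 × 1.31 = 86.46 N·m clockwise.
Sign: 11.2 × 10 = 112 N down at 2.33 m → arm 2.33 m, τ = 112 × 2.33 = 261 N·m clockwise.
Net moment of the loads = 868 N·m clockwise.
The upward force F acts at a point 4.03 m from the left end, arm 4.03 m, giving F × 4.03 counterclockwise.
Στ = 0 ⇒ F × 4.03 = 868 ⇒ F = 868 / 4.03 = 215 N.

F ≈ 215 N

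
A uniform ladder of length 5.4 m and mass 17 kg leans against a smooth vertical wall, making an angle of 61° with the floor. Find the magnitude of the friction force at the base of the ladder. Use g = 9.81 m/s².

f ≈ 46.2 N

Take moments about the foot of the ladder.
Ladder weight 17×9.81 = 166.8 N acts at 2.7 m along the ladder; its horizontal arm is 2.7·cos61° = 1.309 m → τ = 218.3 N·m clockwise.
Wall normal N acts horizontally at the top; its moment arm is the height L sinθ = 5.4·sin61° = 4.723 m, counterclockwise.
For rotational equilibrium, N × 4.723 = 218.3, so N = 46.2 N.
ΣFx = 0: friction at the foot balances the wall's push, so f = N_wall = 46.2 N.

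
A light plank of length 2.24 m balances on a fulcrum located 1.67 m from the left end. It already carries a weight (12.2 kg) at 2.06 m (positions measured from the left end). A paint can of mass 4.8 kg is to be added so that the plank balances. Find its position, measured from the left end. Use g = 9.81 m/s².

x ≈ 0.679 m from the left end

Choose the fulcrum (at 1.67 m from the left end) as the axis so the support reaction has zero arm there.
Weight: 12.2 × 9.81 = 119.7 N down at 2.06 m → arm 0.39 m, τ = 119.7 × 0.39 = 46.68 N·m clockwise.
Net moment of existing loads = 46.68 N·m clockwise.
The paint can weighs 4.8 × 9.81 = 47.09 N and must supply an equal counterclockwise moment, so its lever arm about the fulcrum is 46.68 / 47.09 = 0.991 m.
That puts it at 1.67 − 0.991 = 0.679 m from the left end.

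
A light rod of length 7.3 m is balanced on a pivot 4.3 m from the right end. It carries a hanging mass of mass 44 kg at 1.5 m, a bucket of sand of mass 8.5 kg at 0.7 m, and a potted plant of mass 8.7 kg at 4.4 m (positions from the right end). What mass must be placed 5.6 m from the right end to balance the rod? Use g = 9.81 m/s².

Choose the pivot (at 4.3 m from the right end) as the axis so the support reaction has zero arm there.
Hanging mass: 44 × 9.81 = 431.6 N down at 1.5 m → arm 2.8 m, τ = 431.6 × 2.8 = 1208 N·m clockwise.
Bucket of sand: 8.5 × 9.81 = 83.39 N down at 0.7 m → arm 3.6 m, τ = 83.39 × 3.6 = 300.2 N·m clockwise.
Potted plant: 8.7 × 9.81 = 85.35 N down at 4.4 m → arm 0.1 m, τ = 85.35 × 0.1 = 8.535 N·m counterclockwise.
Net moment of known loads = 1500 N·m clockwise.
An unknown mass m at 5.6 m has arm 1.3 m; its moment is m·g·1.3 counterclockwise.
Setting net torque to zero: m × 9.81 × 1.3 = 1500 → m = 1500 / (9.81 × 1.3) = 118 kg.

m ≈ 118 kg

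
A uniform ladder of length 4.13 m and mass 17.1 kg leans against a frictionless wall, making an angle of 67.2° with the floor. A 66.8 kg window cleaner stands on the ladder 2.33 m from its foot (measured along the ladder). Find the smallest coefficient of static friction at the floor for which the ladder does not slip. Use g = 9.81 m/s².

About the foot of the ladder:
Ladder weight 17.1×9.81 = 167.8 N acts at 2.065 m along the ladder; its horizontal arm is 2.065·cos67.2° = 0.8002 m → τ = 134.3 N·m clockwise.
Window cleaner: 66.8×9.81 = 655.3 N at 2.33 m → arm 0.9029 m → τ = 591.7 N·m clockwise.
Wall normal N acts horizontally at the top; its moment arm is the height L sinθ = 4.13·sin67.2° = 3.807 m, counterclockwise.
For rotational equilibrium, N × 3.807 = 726, so N = 190.7 N.
ΣFx = 0 ⇒ f = N_wall = 190.7 N. ΣFy = 0 ⇒ N_floor = 823.1 N.
μ_min = f / N_floor = 190.7 / 823.1 = 0.232.

μ_min ≈ 0.232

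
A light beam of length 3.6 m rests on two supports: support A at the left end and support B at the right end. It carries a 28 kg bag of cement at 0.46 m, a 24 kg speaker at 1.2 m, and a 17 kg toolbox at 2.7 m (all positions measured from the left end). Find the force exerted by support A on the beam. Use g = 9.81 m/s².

About support B:
Bag of cement: 28 × 9.81 = 274.7 N down at 0.46 m → arm 3.14 m, τ = 274.7 × 3.14 = 862.6 N·m counterclockwise.
Speaker: 24 × 9.81 = 235.4 N down at 1.2 m → arm 2.4 m, τ = 235.4 × 2.4 = 565 N·m counterclockwise.
Toolbox: 17 × 9.81 = 166.8 N down at 2.7 m → arm 0.9 m, τ = 166.8 × 0.9 = 150.1 N·m counterclockwise.
Net load moment about support B = 1578 N·m counterclockwise.
Reaction R at support A is upward at 0 m, arm 3.6 m → moment R × 3.6 clockwise.
For rotational equilibrium, R × 3.6 = 1578, so R = 438 N.

R_A ≈ 438 N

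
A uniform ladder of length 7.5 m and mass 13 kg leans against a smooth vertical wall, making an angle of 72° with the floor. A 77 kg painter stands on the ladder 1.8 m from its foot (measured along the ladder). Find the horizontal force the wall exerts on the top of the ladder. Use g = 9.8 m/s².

Taking torques about the foot of the ladder:
Ladder weight 13×9.8 = 127.4 N acts at 3.75 m along the ladder; its horizontal arm is 3.75·cos72° = 1.159 m → τ = 147.7 N·m clockwise.
Painter: 77×9.8 = 754.6 N at 1.8 m → arm 0.5562 m → τ = 419.7 N·m clockwise.
Wall normal N acts horizontally at the top; its moment arm is the height L sinθ = 7.5·sin72° = 7.133 m, counterclockwise.
Setting net torque to zero: N × 7.133 = 567.4 → N = 79.5 N.

N_wall ≈ 79.5 N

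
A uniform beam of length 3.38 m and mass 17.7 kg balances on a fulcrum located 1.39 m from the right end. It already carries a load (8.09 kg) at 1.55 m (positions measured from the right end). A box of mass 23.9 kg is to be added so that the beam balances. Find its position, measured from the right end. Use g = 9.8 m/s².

Choose the fulcrum (at 1.39 m from the right end) as the axis so the support reaction has zero arm there.
Beam weight: 17.7 × 9.8 = 173.5 N down at 1.69 m → arm 0.3 m, τ = 173.5 × 0.3 = 52.05 N·m counterclockwise.
Load: 8.09 × 9.8 = 79.28 N down at 1.55 m → arm 0.16 m, τ = 79.28 × 0.16 = 12.68 N·m counterclockwise.
Net moment of existing loads = 64.73 N·m counterclockwise.
The box weighs 23.9 × 9.8 = 234.2 N and must supply an equal clockwise moment, so its lever arm about the fulcrum is 64.73 / 234.2 = 0.276 m.
That puts it at 1.39 − 0.276 = 1.11 m from the right end.

x ≈ 1.11 m from the right end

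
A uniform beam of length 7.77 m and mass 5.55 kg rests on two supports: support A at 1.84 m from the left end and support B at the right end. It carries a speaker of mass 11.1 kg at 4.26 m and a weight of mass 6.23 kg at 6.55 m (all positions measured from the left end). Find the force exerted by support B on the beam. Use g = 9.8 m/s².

About support A:
Beam weight: 5.55 × 9.8 = 54.39 N down at 3.885 m → arm 2.045 m, τ = 54.39 × 2.045 = 111.2 N·m clockwise.
Speaker: 11.1 × 9.8 = 108.8 N down at 4.26 m → arm 2.42 m, τ = 108.8 × 2.42 = 263.3 N·m clockwise.
Weight: 6.23 × 9.8 = 61.05 N down at 6.55 m → arm 4.71 m, τ = 61.05 × 4.71 = 287.5 N·m clockwise.
Net load moment about support A = 662 N·m clockwise.
Reaction R at support B is upward at 7.77 m, arm 5.93 m → moment R × 5.93 counterclockwise.
For rotational equilibrium, R × 5.93 = 662, so R = 112 N.

R_B ≈ 112 N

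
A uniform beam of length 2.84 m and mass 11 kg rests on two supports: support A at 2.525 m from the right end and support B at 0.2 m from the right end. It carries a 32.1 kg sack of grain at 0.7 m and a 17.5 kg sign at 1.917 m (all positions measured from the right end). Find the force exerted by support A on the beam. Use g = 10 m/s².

Take moments about support B.
Beam weight: 11 × 10 = 110 N down at 1.42 m → arm 1.22 m, τ = 110 × 1.22 = 134.2 N·m counterclockwise.
Sack of grain: 32.1 × 10 = 321 N down at 0.7 m → arm 0.5 m, τ = 321 × 0.5 = 160.5 N·m counterclockwise.
Sign: 17.5 × 10 = 175 N down at 1.917 m → arm 1.717 m, τ = 175 × 1.717 = 300.5 N·m counterclockwise.
Net load moment about support B = 595.2 N·m counterclockwise.
Reaction R at support A is upward at 2.525 m, arm 2.325 m → moment R × 2.325 clockwise.
For rotational equilibrium, R × 2.325 = 595.2, so R = 256 N.

R_A ≈ 256 N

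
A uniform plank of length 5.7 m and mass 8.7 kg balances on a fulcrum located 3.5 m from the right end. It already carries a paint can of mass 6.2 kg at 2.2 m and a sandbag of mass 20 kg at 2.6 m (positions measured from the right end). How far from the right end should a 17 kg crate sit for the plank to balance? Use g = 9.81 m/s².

x ≈ 5.37 m from the right end

Taking torques about the fulcrum (at 3.5 m from the right end):
Beam weight: 8.7 × 9.81 = 85.35 N down at 2.85 m → arm 0.65 m, τ = 85.35 × 0.65 = 55.48 N·m clockwise.
Paint can: 6.2 × 9.81 = 60.82 N down at 2.2 m → arm 1.3 m, τ = 60.82 × 1.3 = 79.07 N·m clockwise.
Sandbag: 20 × 9.81 = 196.2 N down at 2.6 m → arm 0.9 m, τ = 196.2 × 0.9 = 176.6 N·m clockwise.
Net moment of existing loads = 311.1 N·m clockwise.
The crate weighs 17 × 9.81 = 166.8 N and must supply an equal counterclockwise moment, so its lever arm about the fulcrum is 311.1 / 166.8 = 1.87 m.
That puts it at 3.5 + 1.87 = 5.37 m from the right end.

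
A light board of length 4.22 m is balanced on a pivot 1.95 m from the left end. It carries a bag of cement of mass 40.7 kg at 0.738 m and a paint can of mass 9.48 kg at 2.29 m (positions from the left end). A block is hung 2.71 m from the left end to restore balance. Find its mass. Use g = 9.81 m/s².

About the pivot (at 1.95 m from the left end):
Bag of cement: 40.7 × 9.81 = 399.3 N down at 0.738 m → arm 1.212 m, τ = 399.3 × 1.212 = 484 N·m counterclockwise.
Paint can: 9.48 × 9.81 = 93 N down at 2.29 m → arm 0.34 m, τ = 93 × 0.34 = 31.62 N·m clockwise.
Net moment of known loads = 452.4 N·m counterclockwise.
An unknown mass m at 2.71 m has arm 0.76 m; its moment is m·g·0.76 clockwise.
Balancing moments: m × 9.81 × 0.76 = 452.4, giving m = 452.4 / (9.81 × 0.76) = 60.7 kg.

m ≈ 60.7 kg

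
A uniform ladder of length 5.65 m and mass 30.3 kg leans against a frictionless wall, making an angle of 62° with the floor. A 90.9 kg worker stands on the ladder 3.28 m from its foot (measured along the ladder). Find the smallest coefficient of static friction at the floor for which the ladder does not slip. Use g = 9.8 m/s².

μ_min ≈ 0.298

Taking torques about the foot of the ladder:
Ladder weight 30.3×9.8 = 296.9 N acts at 2.825 m along the ladder; its horizontal arm is 2.825·cos62° = 1.326 m → τ = 393.7 N·m clockwise.
Worker: 90.9×9.8 = 890.8 N at 3.28 m → arm 1.54 m → τ = 1372 N·m clockwise.
Wall normal N acts horizontally at the top; its moment arm is the height L sinθ = 5.65·sin62° = 4.989 m, counterclockwise.
Setting net torque to zero: N × 4.989 = 1766 → N = 354 N.
ΣFx = 0 ⇒ f = N_wall = 354 N. ΣFy = 0 ⇒ N_floor = 1188 N.
μ_min = f / N_floor = 354 / 1188 = 0.298.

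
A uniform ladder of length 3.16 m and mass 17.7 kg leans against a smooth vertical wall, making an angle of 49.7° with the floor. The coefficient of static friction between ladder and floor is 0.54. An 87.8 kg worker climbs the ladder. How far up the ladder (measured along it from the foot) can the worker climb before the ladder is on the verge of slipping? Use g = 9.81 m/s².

Choose the foot of the ladder as the axis so the floor normal and friction both act there and drop out.
Ladder weight 17.7×9.81 = 173.6 N acts at 1.58 m along the ladder; its horizontal arm is 1.58·cos49.7° = 1.022 m → τ = 177.4 N·m clockwise.
Worker weight 87.8×9.81 = 861.3 N at distance d → arm d·cos49.7° → τ = 861.3·d·0.6468 clockwise.
Wall normal N at the top has arm L sinθ = 2.41 m counterclockwise, so Στ = 0 gives N·2.41 = 177.4 + 557.1·d.
ΣFy = 0 ⇒ N_floor = 1035 N, so the maximum friction is μ_s·N_floor = 0.54×1035 = 558.9 N. ΣFx = 0 ⇒ N_wall = f, so at the slipping point N = 558.9 N.
Substituting: 558.9×2.41 = 177.4 + 557.1·d ⇒ d = (1347 − 177.4) / 557.1 = 2.1 m.

d ≈ 2.1 m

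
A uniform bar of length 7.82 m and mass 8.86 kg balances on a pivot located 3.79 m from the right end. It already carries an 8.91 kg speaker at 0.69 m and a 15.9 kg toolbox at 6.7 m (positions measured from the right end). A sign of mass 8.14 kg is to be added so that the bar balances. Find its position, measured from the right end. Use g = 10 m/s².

Choose the pivot (at 3.79 m from the right end) as the axis so the support reaction has zero arm there.
Beam weight: 8.86 × 10 = 88.6 N down at 3.91 m → arm 0.12 m, τ = 88.6 × 0.12 = 10.63 N·m counterclockwise.
Speaker: 8.91 × 10 = 89.1 N down at 0.69 m → arm 3.1 m, τ = 89.1 × 3.1 = 276.2 N·m clockwise.
Toolbox: 15.9 × 10 = 159 N down at 6.7 m → arm 2.91 m, τ = 159 × 2.91 = 462.7 N·m counterclockwise.
Net moment of existing loads = 197.1 N·m counterclockwise.
The sign weighs 8.14 × 10 = 81.4 N and must supply an equal clockwise moment, so its lever arm about the pivot is 197.1 / 81.4 = 2.42 m.
That puts it at 3.79 − 2.42 = 1.37 m from the right end.

x ≈ 1.37 m from the right end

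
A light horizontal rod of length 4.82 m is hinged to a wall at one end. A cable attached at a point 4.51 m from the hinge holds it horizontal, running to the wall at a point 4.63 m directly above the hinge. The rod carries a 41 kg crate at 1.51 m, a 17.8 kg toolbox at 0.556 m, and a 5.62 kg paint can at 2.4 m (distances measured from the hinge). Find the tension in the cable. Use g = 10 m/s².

T ≈ 264 N

Taking torques about the hinge:
Crate: 41 × 10 = 410 N down at 1.51 m → arm 1.51 m, τ = 410 × 1.51 = 619.1 N·m clockwise.
Toolbox: 17.8 × 10 = 178 N down at 0.556 m → arm 0.556 m, τ = 178 × 0.556 = 98.97 N·m clockwise.
Paint can: 5.62 × 10 = 56.2 N down at 2.4 m → arm 2.4 m, τ = 56.2 × 2.4 = 134.9 N·m clockwise.
Total clockwise load moment = 853 N·m.
The cable tension T acts at 4.51 m; only its component perpendicular to the rod, T sinθ, produces torque. sinθ = h/√(h²+d²) = 4.63/√(4.63²+4.51²) = 0.7163.
Setting net torque to zero: T × 4.51 × 0.7163 = 853 → T = 853 / 3.231 = 264 N.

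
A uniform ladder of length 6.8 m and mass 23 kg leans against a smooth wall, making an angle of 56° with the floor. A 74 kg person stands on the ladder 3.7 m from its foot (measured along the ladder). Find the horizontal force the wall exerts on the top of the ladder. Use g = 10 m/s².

Take moments about the foot of the ladder.
Ladder weight 23×10 = 230 N acts at 3.4 m along the ladder; its horizontal arm is 3.4·cos56° = 1.901 m → τ = 437.2 N·m clockwise.
Person: 74×10 = 740 N at 3.7 m → arm 2.069 m → τ = 1531 N·m clockwise.
Wall normal N acts horizontally at the top; its moment arm is the height L sinθ = 6.8·sin56° = 5.637 m, counterclockwise.
Στ = 0 ⇒ N × 5.637 = 1968 ⇒ N = 349 N.

N_wall ≈ 349 N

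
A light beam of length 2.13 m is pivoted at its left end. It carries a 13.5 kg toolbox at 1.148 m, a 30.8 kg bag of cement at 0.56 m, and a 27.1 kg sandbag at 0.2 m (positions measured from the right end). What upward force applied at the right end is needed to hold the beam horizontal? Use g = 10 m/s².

F ≈ 535 N

Take moments about the left end.
Toolbox: 13.5 × 10 = 135 N down at 1.148 m → arm 0.982 m, τ = 135 × 0.982 = 132.6 N·m clockwise.
Bag of cement: 30.8 × 10 = 308 N down at 0.56 m → arm 1.57 m, τ = 308 × 1.57 = 483.6 N·m clockwise.
Sandbag: 27.1 × 10 = 271 N down at 0.2 m → arm 1.93 m, τ = 271 × 1.93 = 523 N·m clockwise.
Net moment of the loads = 1139 N·m clockwise.
The upward force F acts at the right end, arm 2.13 m, giving F × 2.13 counterclockwise.
Setting net torque to zero: F × 2.13 = 1139 → F = 1139 / 2.13 = 535 N.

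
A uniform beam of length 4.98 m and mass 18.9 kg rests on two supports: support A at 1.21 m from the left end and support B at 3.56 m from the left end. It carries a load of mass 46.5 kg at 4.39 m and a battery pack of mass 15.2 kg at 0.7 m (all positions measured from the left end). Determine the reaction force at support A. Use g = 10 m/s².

R_A ≈ 107 N

Choose support B as the axis so its reaction then has zero moment arm.
Beam weight: 18.9 × 10 = 189 N down at 2.49 m → arm 1.07 m, τ = 189 × 1.07 = 202.2 N·m counterclockwise.
Load: 46.5 × 10 = 465 N down at 4.39 m → arm 0.83 m, τ = 465 × 0.83 = 385.9 N·m clockwise.
Battery pack: 15.2 × 10 = 152 N down at 0.7 m → arm 2.86 m, τ = 152 × 2.86 = 434.7 N·m counterclockwise.
Net load moment about support B = 251 N·m counterclockwise.
Reaction R at support A is upward at 1.21 m, arm 2.35 m → moment R × 2.35 clockwise.
Setting net torque to zero: R × 2.35 = 251 → R = 107 N.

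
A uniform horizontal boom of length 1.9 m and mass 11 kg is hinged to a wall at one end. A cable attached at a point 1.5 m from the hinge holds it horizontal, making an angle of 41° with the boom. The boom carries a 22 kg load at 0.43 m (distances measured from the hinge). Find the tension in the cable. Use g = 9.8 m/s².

T ≈ 198 N

Choose the hinge as the axis so the unknown hinge reaction has zero arm there.
Beam weight: 11 × 9.8 = 107.8 N down at 0.95 m → arm 0.95 m, τ = 107.8 × 0.95 = 102.4 N·m clockwise.
Load: 22 × 9.8 = 215.6 N down at 0.43 m → arm 0.43 m, τ = 215.6 × 0.43 = 92.71 N·m clockwise.
Total clockwise load moment = 195.1 N·m.
The cable tension T acts at 1.5 m; only its component perpendicular to the boom, T sinθ, produces torque. sin 41° = 0.6561.
Στ = 0 ⇒ T × 1.5 × 0.6561 = 195.1 ⇒ T = 195.1 / 0.9842 = 198 N.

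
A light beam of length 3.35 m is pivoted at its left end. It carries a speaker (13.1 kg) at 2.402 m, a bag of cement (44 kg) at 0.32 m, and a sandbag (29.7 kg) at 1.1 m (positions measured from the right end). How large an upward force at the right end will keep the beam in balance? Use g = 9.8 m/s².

F ≈ 622 N

Take moments about the left end.
Speaker: 13.1 × 9.8 = 128.4 N down at 2.402 m → arm 0.948 m, τ = 128.4 × 0.948 = 121.7 N·m clockwise.
Bag of cement: 44 × 9.8 = 431.2 N down at 0.32 m → arm 3.03 m, τ = 431.2 × 3.03 = 1307 N·m clockwise.
Sandbag: 29.7 × 9.8 = 291.1 N down at 1.1 m → arm 2.25 m, τ = 291.1 × 2.25 = 655 N·m clockwise.
Net moment of the loads = 2084 N·m clockwise.
The upward force F acts at the right end, arm 3.35 m, giving F × 3.35 counterclockwise.
For rotational equilibrium, F × 3.35 = 2084, so F = 2084 / 3.35 = 622 N.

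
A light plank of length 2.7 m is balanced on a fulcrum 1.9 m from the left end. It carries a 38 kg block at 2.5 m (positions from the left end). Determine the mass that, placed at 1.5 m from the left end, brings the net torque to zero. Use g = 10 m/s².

m ≈ 57 kg

Sum moments about the fulcrum (at 1.9 m from the left end) (the support reaction has zero arm there).
Block: 38 × 10 = 380 N down at 2.5 m → arm 0.6 m, τ = 380 × 0.6 = 228 N·m clockwise.
Net moment of known loads = 228 N·m clockwise.
An unknown mass m at 1.5 m has arm 0.4 m; its moment is m·g·0.4 counterclockwise.
Balancing moments: m × 10 × 0.4 = 228, giving m = 228 / (10 × 0.4) = 57 kg.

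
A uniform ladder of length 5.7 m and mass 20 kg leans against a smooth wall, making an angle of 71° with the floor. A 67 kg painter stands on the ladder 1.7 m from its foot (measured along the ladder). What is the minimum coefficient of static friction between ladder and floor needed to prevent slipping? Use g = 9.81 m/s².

μ_min ≈ 0.119

Sum moments about the foot of the ladder (the floor normal and friction both act there and drop out).
Ladder weight 20×9.81 = 196.2 N acts at 2.85 m along the ladder; its horizontal arm is 2.85·cos71° = 0.9279 m → τ = 182.1 N·m clockwise.
Painter: 67×9.81 = 657.3 N at 1.7 m → arm 0.5535 m → τ = 363.8 N·m clockwise.
Wall normal N acts horizontally at the top; its moment arm is the height L sinθ = 5.7·sin71° = 5.389 m, counterclockwise.
Balancing moments: N × 5.389 = 545.9, giving N = 101.3 N.
ΣFx = 0 ⇒ f = N_wall = 101.3 N. ΣFy = 0 ⇒ N_floor = 853.5 N.
μ_min = f / N_floor = 101.3 / 853.5 = 0.119.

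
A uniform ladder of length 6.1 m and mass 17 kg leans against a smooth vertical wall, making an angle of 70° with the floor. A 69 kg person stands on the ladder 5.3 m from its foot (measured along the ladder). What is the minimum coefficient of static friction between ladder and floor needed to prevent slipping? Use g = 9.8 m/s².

μ_min ≈ 0.29

Sum moments about the foot of the ladder (the floor normal and friction both act there and drop out).
Ladder weight 17×9.8 = 166.6 N acts at 3.05 m along the ladder; its horizontal arm is 3.05·cos70° = 1.043 m → τ = 173.8 N·m clockwise.
Person: 69×9.8 = 676.2 N at 5.3 m → arm 1.813 m → τ = 1226 N·m clockwise.
Wall normal N acts horizontally at the top; its moment arm is the height L sinθ = 6.1·sin70° = 5.732 m, counterclockwise.
Setting net torque to zero: N × 5.732 = 1400 → N = 244.2 N.
ΣFx = 0 ⇒ f = N_wall = 244.2 N. ΣFy = 0 ⇒ N_floor = 842.8 N.
μ_min = f / N_floor = 244.2 / 842.8 = 0.29.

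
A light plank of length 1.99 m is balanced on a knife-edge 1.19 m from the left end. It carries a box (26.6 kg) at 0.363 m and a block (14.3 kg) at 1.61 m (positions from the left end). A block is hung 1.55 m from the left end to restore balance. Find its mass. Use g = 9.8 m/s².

m ≈ 44.4 kg

Choose the knife-edge (at 1.19 m from the left end) as the axis so the support reaction has zero arm there.
Box: 26.6 × 9.8 = 260.7 N down at 0.363 m → arm 0.827 m, τ = 260.7 × 0.827 = 215.6 N·m counterclockwise.
Block: 14.3 × 9.8 = 140.1 N down at 1.61 m → arm 0.42 m, τ = 140.1 × 0.42 = 58.84 N·m clockwise.
Net moment of known loads = 156.8 N·m counterclockwise.
An unknown mass m at 1.55 m has arm 0.36 m; its moment is m·g·0.36 clockwise.
For rotational equilibrium, m × 9.8 × 0.36 = 156.8, so m = 156.8 / (9.8 × 0.36) = 44.4 kg.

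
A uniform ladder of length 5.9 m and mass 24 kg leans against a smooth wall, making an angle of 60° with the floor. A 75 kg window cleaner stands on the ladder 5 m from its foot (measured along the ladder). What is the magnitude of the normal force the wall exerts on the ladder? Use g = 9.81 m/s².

N_wall ≈ 428 N

Sum moments about the foot of the ladder (the floor normal and friction both act there and drop out).
Ladder weight 24×9.81 = 235.4 N acts at 2.95 m along the ladder; its horizontal arm is 2.95·cos60° = 1.475 m → τ = 347.2 N·m clockwise.
Window cleaner: 75×9.81 = 735.8 N at 5 m → arm 2.5 m → τ = 1840 N·m clockwise.
Wall normal N acts horizontally at the top; its moment arm is the height L sinθ = 5.9·sin60° = 5.11 m, counterclockwise.
For rotational equilibrium, N × 5.11 = 2187, so N = 428 N.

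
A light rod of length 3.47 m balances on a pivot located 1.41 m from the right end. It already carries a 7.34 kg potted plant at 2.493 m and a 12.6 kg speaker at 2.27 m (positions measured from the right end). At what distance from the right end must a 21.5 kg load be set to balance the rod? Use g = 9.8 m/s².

Sum moments about the pivot (at 1.41 m from the right end) (the support reaction has zero arm there).
Potted plant: 7.34 × 9.8 = 71.93 N down at 2.493 m → arm 1.083 m, τ = 71.93 × 1.083 = 77.9 N·m counterclockwise.
Speaker: 12.6 × 9.8 = 123.5 N down at 2.27 m → arm 0.86 m, τ = 123.5 × 0.86 = 106.2 N·m counterclockwise.
Net moment of existing loads = 184.1 N·m counterclockwise.
The load weighs 21.5 × 9.8 = 210.7 N and must supply an equal clockwise moment, so its lever arm about the pivot is 184.1 / 210.7 = 0.874 m.
That puts it at 1.41 − 0.874 = 0.536 m from the right end.

x ≈ 0.536 m from the right end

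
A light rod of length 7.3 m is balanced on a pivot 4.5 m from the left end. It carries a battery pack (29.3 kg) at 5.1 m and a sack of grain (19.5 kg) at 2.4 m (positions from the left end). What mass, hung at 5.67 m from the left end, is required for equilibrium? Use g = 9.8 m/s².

m ≈ 20 kg

Sum moments about the pivot (at 4.5 m from the left end) (the support reaction has zero arm there).
Battery pack: 29.3 × 9.8 = 287.1 N down at 5.1 m → arm 0.6 m, τ = 287.1 × 0.6 = 172.3 N·m clockwise.
Sack of grain: 19.5 × 9.8 = 191.1 N down at 2.4 m → arm 2.1 m, τ = 191.1 × 2.1 = 401.3 N·m counterclockwise.
Net moment of known loads = 229 N·m counterclockwise.
An unknown mass m at 5.67 m has arm 1.17 m; its moment is m·g·1.17 clockwise.
Balancing moments: m × 9.8 × 1.17 = 229, giving m = 229 / (9.8 × 1.17) = 20 kg.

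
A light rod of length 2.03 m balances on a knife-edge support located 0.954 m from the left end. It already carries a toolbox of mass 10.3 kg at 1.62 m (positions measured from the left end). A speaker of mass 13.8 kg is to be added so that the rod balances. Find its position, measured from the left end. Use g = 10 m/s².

x ≈ 0.457 m from the left end

Taking torques about the knife-edge support (at 0.954 m from the left end):
Toolbox: 10.3 × 10 = 103 N down at 1.62 m → arm 0.666 m, τ = 103 × 0.666 = 68.6 N·m clockwise.
Net moment of existing loads = 68.6 N·m clockwise.
The speaker weighs 13.8 × 10 = 138 N and must supply an equal counterclockwise moment, so its lever arm about the knife-edge support is 68.6 / 138 = 0.497 m.
That puts it at 0.954 − 0.497 = 0.457 m from the left end.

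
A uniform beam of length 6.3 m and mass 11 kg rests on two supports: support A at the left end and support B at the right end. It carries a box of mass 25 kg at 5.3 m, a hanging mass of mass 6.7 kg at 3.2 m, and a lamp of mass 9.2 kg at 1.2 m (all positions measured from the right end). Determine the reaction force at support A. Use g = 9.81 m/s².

R_A ≈ 311 N

Take moments about support B.
Beam weight: 11 × 9.81 = 107.9 N down at 3.15 m → arm 3.15 m, τ = 107.9 × 3.15 = 339.9 N·m counterclockwise.
Box: 25 × 9.81 = 245.2 N down at 5.3 m → arm 5.3 m, τ = 245.2 × 5.3 = 1300 N·m counterclockwise.
Hanging mass: 6.7 × 9.81 = 65.73 N down at 3.2 m → arm 3.2 m, τ = 65.73 × 3.2 = 210.3 N·m counterclockwise.
Lamp: 9.2 × 9.81 = 90.25 N down at 1.2 m → arm 1.2 m, τ = 90.25 × 1.2 = 108.3 N·m counterclockwise.
Net load moment about support B = 1958 N·m counterclockwise.
Reaction R at support A is upward at 6.3 m, arm 6.3 m → moment R × 6.3 clockwise.
For rotational equilibrium, R × 6.3 = 1958, so R = 311 N.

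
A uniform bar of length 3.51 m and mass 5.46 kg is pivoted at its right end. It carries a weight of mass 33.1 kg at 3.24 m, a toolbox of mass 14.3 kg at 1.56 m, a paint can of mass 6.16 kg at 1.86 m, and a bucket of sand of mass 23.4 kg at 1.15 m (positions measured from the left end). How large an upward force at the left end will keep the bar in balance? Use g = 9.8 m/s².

Taking torques about the right end:
Beam weight: 5.46 × 9.8 = 53.51 N down at 1.755 m → arm 1.755 m, τ = 53.51 × 1.755 = 93.91 N·m counterclockwise.
Weight: 33.1 × 9.8 = 324.4 N down at 3.24 m → arm 0.27 m, τ = 324.4 × 0.27 = 87.59 N·m counterclockwise.
Toolbox: 14.3 × 9.8 = 140.1 N down at 1.56 m → arm 1.95 m, τ = 140.1 × 1.95 = 273.2 N·m counterclockwise.
Paint can: 6.16 × 9.8 = 60.37 N down at 1.86 m → arm 1.65 m, τ = 60.37 × 1.65 = 99.61 N·m counterclockwise.
Bucket of sand: 23.4 × 9.8 = 229.3 N down at 1.15 m → arm 2.36 m, τ = 229.3 × 2.36 = 541.1 N·m counterclockwise.
Net moment of the loads = 1095 N·m counterclockwise.
The upward force F acts at the left end, arm 3.51 m, giving F × 3.51 clockwise.
Setting net torque to zero: F × 3.51 = 1095 → F = 1095 / 3.51 = 312 N.

F ≈ 312 N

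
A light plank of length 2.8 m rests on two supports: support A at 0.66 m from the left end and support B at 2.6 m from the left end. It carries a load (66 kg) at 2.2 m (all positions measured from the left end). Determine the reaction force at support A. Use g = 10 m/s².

Taking torques about support B:
Load: 66 × 10 = 660 N down at 2.2 m → arm 0.4 m, τ = 660 × 0.4 = 264 N·m counterclockwise.
Net load moment about support B = 264 N·m counterclockwise.
Reaction R at support A is upward at 0.66 m, arm 1.94 m → moment R × 1.94 clockwise.
For rotational equilibrium, R × 1.94 = 264, so R = 136 N.

R_A ≈ 136 N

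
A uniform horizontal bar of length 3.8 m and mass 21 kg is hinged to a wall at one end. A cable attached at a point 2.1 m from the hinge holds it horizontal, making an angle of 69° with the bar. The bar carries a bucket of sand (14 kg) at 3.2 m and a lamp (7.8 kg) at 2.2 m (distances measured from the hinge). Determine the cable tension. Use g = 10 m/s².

Sum moments about the hinge (the unknown hinge reaction has zero arm there).
Beam weight: 21 × 10 = 210 N down at 1.9 m → arm 1.9 m, τ = 210 × 1.9 = 399 N·m clockwise.
Bucket of sand: 14 × 10 = 140 N down at 3.2 m → arm 3.2 m, τ = 140 × 3.2 = 448 N·m clockwise.
Lamp: 7.8 × 10 = 78 N down at 2.2 m → arm 2.2 m, τ = 78 × 2.2 = 171.6 N·m clockwise.
Total clockwise load moment = 1019 N·m.
The cable tension T acts at 2.1 m; only its component perpendicular to the bar, T sinθ, produces torque. sin 69° = 0.9336.
Setting net torque to zero: T × 2.1 × 0.9336 = 1019 → T = 1019 / 1.961 = 520 N.

T ≈ 520 N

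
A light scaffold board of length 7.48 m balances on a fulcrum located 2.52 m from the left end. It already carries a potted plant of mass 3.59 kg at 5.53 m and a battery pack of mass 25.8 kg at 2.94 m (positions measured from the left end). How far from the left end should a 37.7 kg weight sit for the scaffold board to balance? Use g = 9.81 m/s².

x ≈ 1.95 m from the left end

Take moments about the fulcrum (at 2.52 m from the left end).
Potted plant: 3.59 × 9.81 = 35.22 N down at 5.53 m → arm 3.01 m, τ = 35.22 × 3.01 = 106 N·m clockwise.
Battery pack: 25.8 × 9.81 = 253.1 N down at 2.94 m → arm 0.42 m, τ = 253.1 × 0.42 = 106.3 N·m clockwise.
Net moment of existing loads = 212.3 N·m clockwise.
The weight weighs 37.7 × 9.81 = 369.8 N and must supply an equal counterclockwise moment, so its lever arm about the fulcrum is 212.3 / 369.8 = 0.574 m.
That puts it at 2.52 − 0.574 = 1.95 m from the left end.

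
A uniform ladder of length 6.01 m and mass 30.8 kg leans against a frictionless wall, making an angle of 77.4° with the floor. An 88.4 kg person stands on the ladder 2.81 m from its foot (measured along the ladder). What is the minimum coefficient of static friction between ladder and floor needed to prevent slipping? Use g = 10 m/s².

Sum moments about the foot of the ladder (the floor normal and friction both act there and drop out).
Ladder weight 30.8×10 = 308 N acts at 3.005 m along the ladder; its horizontal arm is 3.005·cos77.4° = 0.6555 m → τ = 201.9 N·m clockwise.
Person: 88.4×10 = 884 N at 2.81 m → arm 0.613 m → τ = 541.9 N·m clockwise.
Wall normal N acts horizontally at the top; its moment arm is the height L sinθ = 6.01·sin77.4° = 5.865 m, counterclockwise.
For rotational equilibrium, N × 5.865 = 743.8, so N = 126.8 N.
ΣFx = 0 ⇒ f = N_wall = 126.8 N. ΣFy = 0 ⇒ N_floor = 1192 N.
μ_min = f / N_floor = 126.8 / 1192 = 0.106.

μ_min ≈ 0.106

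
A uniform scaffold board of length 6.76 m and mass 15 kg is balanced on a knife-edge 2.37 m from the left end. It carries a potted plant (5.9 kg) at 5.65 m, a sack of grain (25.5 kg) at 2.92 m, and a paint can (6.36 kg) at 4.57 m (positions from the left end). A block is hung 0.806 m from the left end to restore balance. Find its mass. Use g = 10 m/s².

m ≈ 40 kg

Sum moments about the knife-edge (at 2.37 m from the left end) (the support reaction has zero arm there).
Beam weight: 15 × 10 = 150 N down at 3.38 m → arm 1.01 m, τ = 150 × 1.01 = 151.5 N·m clockwise.
Potted plant: 5.9 × 10 = 59 N down at 5.65 m → arm 3.28 m, τ = 59 × 3.28 = 193.5 N·m clockwise.
Sack of grain: 25.5 × 10 = 255 N down at 2.92 m → arm 0.55 m, τ = 255 × 0.55 = 140.2 N·m clockwise.
Paint can: 6.36 × 10 = 63.6 N down at 4.57 m → arm 2.2 m, τ = 63.6 × 2.2 = 139.9 N·m clockwise.
Net moment of known loads = 625.1 N·m clockwise.
An unknown mass m at 0.806 m has arm 1.564 m; its moment is m·g·1.564 counterclockwise.
For rotational equilibrium, m × 10 × 1.564 = 625.1, so m = 625.1 / (10 × 1.564) = 40 kg.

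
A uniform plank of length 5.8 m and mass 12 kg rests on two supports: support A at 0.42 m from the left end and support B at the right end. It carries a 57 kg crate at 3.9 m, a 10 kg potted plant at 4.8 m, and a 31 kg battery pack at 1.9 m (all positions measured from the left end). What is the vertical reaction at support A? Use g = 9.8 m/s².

R_A ≈ 499 N

Take moments about support B.
Beam weight: 12 × 9.8 = 117.6 N down at 2.9 m → arm 2.9 m, τ = 117.6 × 2.9 = 341 N·m counterclockwise.
Crate: 57 × 9.8 = 558.6 N down at 3.9 m → arm 1.9 m, τ = 558.6 × 1.9 = 1061 N·m counterclockwise.
Potted plant: 10 × 9.8 = 98 N down at 4.8 m → arm 1 m, τ = 98 × 1 = 98 N·m counterclockwise.
Battery pack: 31 × 9.8 = 303.8 N down at 1.9 m → arm 3.9 m, τ = 303.8 × 3.9 = 1185 N·m counterclockwise.
Net load moment about support B = 2685 N·m counterclockwise.
Reaction R at support A is upward at 0.42 m, arm 5.38 m → moment R × 5.38 clockwise.
For rotational equilibrium, R × 5.38 = 2685, so R = 499 N.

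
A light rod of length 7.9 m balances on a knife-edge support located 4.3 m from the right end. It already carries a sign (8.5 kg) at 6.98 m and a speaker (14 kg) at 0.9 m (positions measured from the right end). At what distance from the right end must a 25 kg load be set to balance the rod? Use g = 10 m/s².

About the knife-edge support (at 4.3 m from the right end):
Sign: 8.5 × 10 = 85 N down at 6.98 m → arm 2.68 m, τ = 85 × 2.68 = 227.8 N·m counterclockwise.
Speaker: 14 × 10 = 140 N down at 0.9 m → arm 3.4 m, τ = 140 × 3.4 = 476 N·m clockwise.
Net moment of existing loads = 248.2 N·m clockwise.
The load weighs 25 × 10 = 250 N and must supply an equal counterclockwise moment, so its lever arm about the knife-edge support is 248.2 / 250 = 0.993 m.
That puts it at 4.3 + 0.993 = 5.29 m from the right end.

x ≈ 5.29 m from the right end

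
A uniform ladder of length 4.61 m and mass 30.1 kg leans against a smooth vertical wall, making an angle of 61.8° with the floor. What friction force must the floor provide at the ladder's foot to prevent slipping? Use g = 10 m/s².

Taking torques about the foot of the ladder:
Ladder weight 30.1×10 = 301 N acts at 2.305 m along the ladder; its horizontal arm is 2.305·cos61.8° = 1.089 m → τ = 327.8 N·m clockwise.
Wall normal N acts horizontally at the top; its moment arm is the height L sinθ = 4.61·sin61.8° = 4.063 m, counterclockwise.
Balancing moments: N × 4.063 = 327.8, giving N = 80.7 N.
ΣFx = 0: friction at the foot balances the wall's push, so f = N_wall = 80.7 N.

f ≈ 80.7 N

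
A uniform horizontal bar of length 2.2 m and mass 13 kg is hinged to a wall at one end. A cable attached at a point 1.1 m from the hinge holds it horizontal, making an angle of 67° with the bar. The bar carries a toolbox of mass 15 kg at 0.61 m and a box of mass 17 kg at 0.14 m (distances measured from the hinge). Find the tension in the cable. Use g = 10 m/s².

Choose the hinge as the axis so the unknown hinge reaction has zero arm there.
Beam weight: 13 × 10 = 130 N down at 1.1 m → arm 1.1 m, τ = 130 × 1.1 = 143 N·m clockwise.
Toolbox: 15 × 10 = 150 N down at 0.61 m → arm 0.61 m, τ = 150 × 0.61 = 91.5 N·m clockwise.
Box: 17 × 10 = 170 N down at 0.14 m → arm 0.14 m, τ = 170 × 0.14 = 23.8 N·m clockwise.
Total clockwise load moment = 258.3 N·m.
The cable tension T acts at 1.1 m; only its component perpendicular to the bar, T sinθ, produces torque. sin 67° = 0.9205.
For rotational equilibrium, T × 1.1 × 0.9205 = 258.3, so T = 258.3 / 1.013 = 255 N.

T ≈ 255 N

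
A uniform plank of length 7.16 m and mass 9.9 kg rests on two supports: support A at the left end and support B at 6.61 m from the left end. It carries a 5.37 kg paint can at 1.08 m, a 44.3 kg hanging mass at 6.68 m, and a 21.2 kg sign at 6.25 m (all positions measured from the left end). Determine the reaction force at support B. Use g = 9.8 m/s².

R_B ≈ 696 N

Sum moments about support A (its reaction then has zero moment arm).
Beam weight: 9.9 × 9.8 = 97.02 N down at 3.58 m → arm 3.58 m, τ = 97.02 × 3.58 = 347.3 N·m clockwise.
Paint can: 5.37 × 9.8 = 52.63 N down at 1.08 m → arm 1.08 m, τ = 52.63 × 1.08 = 56.84 N·m clockwise.
Hanging mass: 44.3 × 9.8 = 434.1 N down at 6.68 m → arm 6.68 m, τ = 434.1 × 6.68 = 2900 N·m clockwise.
Sign: 21.2 × 9.8 = 207.8 N down at 6.25 m → arm 6.25 m, τ = 207.8 × 6.25 = 1299 N·m clockwise.
Net load moment about support A = 4603 N·m clockwise.
Reaction R at support B is upward at 6.61 m, arm 6.61 m → moment R × 6.61 counterclockwise.
Balancing moments: R × 6.61 = 4603, giving R = 696 N.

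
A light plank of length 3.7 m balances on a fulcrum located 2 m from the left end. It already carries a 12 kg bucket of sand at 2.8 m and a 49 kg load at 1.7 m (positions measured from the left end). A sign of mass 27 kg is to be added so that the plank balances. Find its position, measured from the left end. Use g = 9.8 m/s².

Sum moments about the fulcrum (at 2 m from the left end) (the support reaction has zero arm there).
Bucket of sand: 12 × 9.8 = 117.6 N down at 2.8 m → arm 0.8 m, τ = 117.6 × 0.8 = 94.08 N·m clockwise.
Load: 49 × 9.8 = 480.2 N down at 1.7 m → arm 0.3 m, τ = 480.2 × 0.3 = 144.1 N·m counterclockwise.
Net moment of existing loads = 50.02 N·m counterclockwise.
The sign weighs 27 × 9.8 = 264.6 N and must supply an equal clockwise moment, so its lever arm about the fulcrum is 50.02 / 264.6 = 0.189 m.
That puts it at 2 + 0.189 = 2.19 m from the left end.

x ≈ 2.19 m from the left end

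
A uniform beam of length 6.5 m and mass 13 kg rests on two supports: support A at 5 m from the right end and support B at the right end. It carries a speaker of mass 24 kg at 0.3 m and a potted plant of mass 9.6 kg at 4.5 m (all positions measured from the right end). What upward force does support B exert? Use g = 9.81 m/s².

R_B ≈ 275 N

About support A:
Beam weight: 13 × 9.81 = 127.5 N down at 3.25 m → arm 1.75 m, τ = 127.5 × 1.75 = 223.1 N·m clockwise.
Speaker: 24 × 9.81 = 235.4 N down at 0.3 m → arm 4.7 m, τ = 235.4 × 4.7 = 1106 N·m clockwise.
Potted plant: 9.6 × 9.81 = 94.18 N down at 4.5 m → arm 0.5 m, τ = 94.18 × 0.5 = 47.09 N·m clockwise.
Net load moment about support A = 1376 N·m clockwise.
Reaction R at support B is upward at 0 m, arm 5 m → moment R × 5 counterclockwise.
Setting net torque to zero: R × 5 = 1376 → R = 275 N.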